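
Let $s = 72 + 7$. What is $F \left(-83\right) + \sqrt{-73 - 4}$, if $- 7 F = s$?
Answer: $\frac{6557}{7} + i \sqrt{77} \approx 936.71 + 8.775 i$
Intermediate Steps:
$s = 79$
$F = - \frac{79}{7}$ ($F = \left(- \frac{1}{7}\right) 79 = - \frac{79}{7} \approx -11.286$)
$F \left(-83\right) + \sqrt{-73 - 4} = \left(- \frac{79}{7}\right) \left(-83\right) + \sqrt{-73 - 4} = \frac{6557}{7} + \sqrt{-77} = \frac{6557}{7} + i \sqrt{77}$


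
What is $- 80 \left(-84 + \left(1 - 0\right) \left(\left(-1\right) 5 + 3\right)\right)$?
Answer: $6880$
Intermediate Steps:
$- 80 \left(-84 + \left(1 - 0\right) \left(\left(-1\right) 5 + 3\right)\right) = - 80 \left(-84 + \left(1 + 0\right) \left(-5 + 3\right)\right) = - 80 \left(-84 + 1 \left(-2\right)\right) = - 80 \left(-84 - 2\right) = \left(-80\right) \left(-86\right) = 6880$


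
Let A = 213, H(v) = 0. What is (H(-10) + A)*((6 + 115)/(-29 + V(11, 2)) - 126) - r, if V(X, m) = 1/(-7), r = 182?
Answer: -1897497/68 ≈ -27904.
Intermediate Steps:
V(X, m) = -⅐
(H(-10) + A)*((6 + 115)/(-29 + V(11, 2)) - 126) - r = (0 + 213)*((6 + 115)/(-29 - ⅐) - 126) - 1*182 = 213*(121/(-204/7) - 126) - 182 = 213*(121*(-7/204) - 126) - 182 = 213*(-847/204 - 126) - 182 = 213*(-26551/204) - 182 = -1885121/68 - 182 = -1897497/68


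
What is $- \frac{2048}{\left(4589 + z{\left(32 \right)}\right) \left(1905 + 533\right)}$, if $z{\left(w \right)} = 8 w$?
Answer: $- \frac{1024}{5906055} \approx -0.00017338$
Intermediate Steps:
$- \frac{2048}{\left(4589 + z{\left(32 \right)}\right) \left(1905 + 533\right)} = - \frac{2048}{\left(4589 + 8 \cdot 32\right) \left(1905 + 533\right)} = - \frac{2048}{\left(4589 + 256\right) 2438} = - \frac{2048}{4845 \cdot 2438} = - \frac{2048}{11812110} = \left(-2048\right) \frac{1}{11812110} = - \frac{1024}{5906055}$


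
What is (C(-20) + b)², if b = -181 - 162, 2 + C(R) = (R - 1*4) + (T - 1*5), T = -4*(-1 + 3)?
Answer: 145924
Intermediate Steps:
T = -8 (T = -4*2 = -8)
C(R) = -19 + R (C(R) = -2 + ((R - 1*4) + (-8 - 1*5)) = -2 + ((R - 4) + (-8 - 5)) = -2 + ((-4 + R) - 13) = -2 + (-17 + R) = -19 + R)
b = -343
(C(-20) + b)² = ((-19 - 20) - 343)² = (-39 - 343)² = (-382)² = 145924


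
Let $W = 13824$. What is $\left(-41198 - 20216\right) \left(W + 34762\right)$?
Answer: $-2983860604$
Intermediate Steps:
$\left(-41198 - 20216\right) \left(W + 34762\right) = \left(-41198 - 20216\right) \left(13824 + 34762\right) = \left(-61414\right) 48586 = -2983860604$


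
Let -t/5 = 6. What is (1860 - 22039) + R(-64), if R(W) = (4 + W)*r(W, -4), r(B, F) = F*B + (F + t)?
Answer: -33499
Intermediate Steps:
t = -30 (t = -5*6 = -30)
r(B, F) = -30 + F + B*F (r(B, F) = F*B + (F - 30) = B*F + (-30 + F) = -30 + F + B*F)
R(W) = (-34 - 4*W)*(4 + W) (R(W) = (4 + W)*(-30 - 4 + W*(-4)) = (4 + W)*(-30 - 4 - 4*W) = (4 + W)*(-34 - 4*W) = (-34 - 4*W)*(4 + W))
(1860 - 22039) + R(-64) = (1860 - 22039) + 2*(-17 - 2*(-64))*(4 - 64) = -20179 + 2*(-17 + 128)*(-60) = -20179 + 2*111*(-60) = -20179 - 13320 = -33499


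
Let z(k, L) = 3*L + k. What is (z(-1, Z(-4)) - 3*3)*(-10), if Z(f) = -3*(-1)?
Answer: 10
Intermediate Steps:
Z(f) = 3
z(k, L) = k + 3*L
(z(-1, Z(-4)) - 3*3)*(-10) = ((-1 + 3*3) - 3*3)*(-10) = ((-1 + 9) - 9)*(-10) = (8 - 9)*(-10) = -1*(-10) = 10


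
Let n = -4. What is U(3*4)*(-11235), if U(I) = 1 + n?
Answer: 33705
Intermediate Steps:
U(I) = -3 (U(I) = 1 - 4 = -3)
U(3*4)*(-11235) = -3*(-11235) = 33705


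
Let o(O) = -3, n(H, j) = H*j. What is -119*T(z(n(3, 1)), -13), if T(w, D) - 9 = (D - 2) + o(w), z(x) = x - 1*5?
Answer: 1071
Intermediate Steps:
z(x) = -5 + x (z(x) = x - 5 = -5 + x)
T(w, D) = 4 + D (T(w, D) = 9 + ((D - 2) - 3) = 9 + ((-2 + D) - 3) = 9 + (-5 + D) = 4 + D)
-119*T(z(n(3, 1)), -13) = -119*(4 - 13) = -119*(-9) = 1071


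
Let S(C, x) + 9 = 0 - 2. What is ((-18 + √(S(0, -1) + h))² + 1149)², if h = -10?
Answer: 2081088 - 104544*I*√21 ≈ 2.0811e+6 - 4.7908e+5*I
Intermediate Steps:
S(C, x) = -11 (S(C, x) = -9 + (0 - 2) = -9 - 2 = -11)
((-18 + √(S(0, -1) + h))² + 1149)² = ((-18 + √(-11 - 10))² + 1149)² = ((-18 + √(-21))² + 1149)² = ((-18 + I*√21)² + 1149)² = (1149 + (-18 + I*√21)²)²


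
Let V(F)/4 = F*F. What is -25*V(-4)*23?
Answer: -36800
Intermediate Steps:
V(F) = 4*F**2 (V(F) = 4*(F*F) = 4*F**2)
-25*V(-4)*23 = -100*(-4)**2*23 = -100*16*23 = -25*64*23 = -1600*23 = -36800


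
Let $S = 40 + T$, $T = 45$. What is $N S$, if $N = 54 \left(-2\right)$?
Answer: $-9180$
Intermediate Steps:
$S = 85$ ($S = 40 + 45 = 85$)
$N = -108$
$N S = \left(-108\right) 85 = -9180$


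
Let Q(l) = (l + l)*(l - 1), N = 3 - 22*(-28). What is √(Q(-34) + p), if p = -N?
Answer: √1761 ≈ 41.964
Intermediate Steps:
N = 619 (N = 3 + 616 = 619)
Q(l) = 2*l*(-1 + l) (Q(l) = (2*l)*(-1 + l) = 2*l*(-1 + l))
p = -619 (p = -1*619 = -619)
√(Q(-34) + p) = √(2*(-34)*(-1 - 34) - 619) = √(2*(-34)*(-35) - 619) = √(2380 - 619) = √1761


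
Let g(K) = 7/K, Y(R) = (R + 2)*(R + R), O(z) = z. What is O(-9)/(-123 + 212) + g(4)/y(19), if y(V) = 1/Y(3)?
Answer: 9327/178 ≈ 52.399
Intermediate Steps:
Y(R) = 2*R*(2 + R) (Y(R) = (2 + R)*(2*R) = 2*R*(2 + R))
y(V) = 1/30 (y(V) = 1/(2*3*(2 + 3)) = 1/(2*3*5) = 1/30)
O(-9)/(-123 + 212) + g(4)/y(19) = -9/(-123 + 212) + (7/4)/(1/30) = -9/89 + (7*(¼))*30 = -9*1/89 + (7/4)*30 = -9/89 + 105/2 = 9327/178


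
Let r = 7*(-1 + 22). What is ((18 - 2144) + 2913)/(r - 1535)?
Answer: -787/1388 ≈ -0.56700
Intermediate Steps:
r = 147 (r = 7*21 = 147)
((18 - 2144) + 2913)/(r - 1535) = ((18 - 2144) + 2913)/(147 - 1535) = (-2126 + 2913)/(-1388) = 787*(-1/1388) = -787/1388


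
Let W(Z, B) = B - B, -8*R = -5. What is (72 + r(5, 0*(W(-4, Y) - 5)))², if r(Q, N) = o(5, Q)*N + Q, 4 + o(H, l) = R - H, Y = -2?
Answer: 5929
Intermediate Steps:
R = 5/8 (R = -⅛*(-5) = 5/8 ≈ 0.62500)
W(Z, B) = 0
o(H, l) = -27/8 - H (o(H, l) = -4 + (5/8 - H) = -27/8 - H)
r(Q, N) = Q - 67*N/8 (r(Q, N) = (-27/8 - 1*5)*N + Q = (-27/8 - 5)*N + Q = -67*N/8 + Q = Q - 67*N/8)
(72 + r(5, 0*(W(-4, Y) - 5)))² = (72 + (5 - 0*(0 - 5)))² = (72 + (5 - 0*(-5)))² = (72 + (5 - 67/8*0))² = (72 + (5 + 0))² = (72 + 5)² = 77² = 5929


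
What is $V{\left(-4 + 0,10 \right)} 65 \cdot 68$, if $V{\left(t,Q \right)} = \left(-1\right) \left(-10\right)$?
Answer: $44200$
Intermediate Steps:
$V{\left(t,Q \right)} = 10$
$V{\left(-4 + 0,10 \right)} 65 \cdot 68 = 10 \cdot 65 \cdot 68 = 650 \cdot 68 = 44200$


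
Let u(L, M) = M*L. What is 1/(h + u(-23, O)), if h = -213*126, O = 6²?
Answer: -1/27666 ≈ -3.6145e-5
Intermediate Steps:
O = 36
u(L, M) = L*M
h = -26838
1/(h + u(-23, O)) = 1/(-26838 - 23*36) = 1/(-26838 - 828) = 1/(-27666) = -1/27666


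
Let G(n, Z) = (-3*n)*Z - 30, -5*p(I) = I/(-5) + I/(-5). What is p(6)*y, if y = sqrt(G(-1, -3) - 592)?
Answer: 12*I*sqrt(631)/25 ≈ 12.057*I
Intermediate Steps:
p(I) = 2*I/25 (p(I) = -(I/(-5) + I/(-5))/5 = -(I*(-1/5) + I*(-1/5))/5 = -(-I/5 - I/5)/5 = -(-2)*I/25 = 2*I/25)
G(n, Z) = -30 - 3*Z*n (G(n, Z) = -3*Z*n - 30 = -30 - 3*Z*n)
y = I*sqrt(631) (y = sqrt((-30 - 3*(-3)*(-1)) - 592) = sqrt((-30 - 9) - 592) = sqrt(-39 - 592) = sqrt(-631) = I*sqrt(631) ≈ 25.12*I)
p(6)*y = ((2/25)*6)*(I*sqrt(631)) = 12*(I*sqrt(631))/25 = 12*I*sqrt(631)/25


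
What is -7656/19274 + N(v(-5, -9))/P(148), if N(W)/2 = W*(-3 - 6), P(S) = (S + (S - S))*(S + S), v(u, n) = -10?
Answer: -41490591/105544424 ≈ -0.39311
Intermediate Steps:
P(S) = 2*S² (P(S) = (S + 0)*(2*S) = S*(2*S) = 2*S²)
N(W) = -18*W (N(W) = 2*(W*(-3 - 6)) = 2*(W*(-9)) = 2*(-9*W) = -18*W)
-7656/19274 + N(v(-5, -9))/P(148) = -7656/19274 + (-18*(-10))/((2*148²)) = -7656*1/19274 + 180/((2*21904)) = -3828/9637 + 180/43808 = -3828/9637 + 180*(1/43808) = -3828/9637 + 45/10952 = -41490591/105544424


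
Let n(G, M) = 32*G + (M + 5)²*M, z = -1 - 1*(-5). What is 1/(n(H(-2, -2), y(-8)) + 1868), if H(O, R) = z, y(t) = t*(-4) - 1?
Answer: 1/42172 ≈ 2.3712e-5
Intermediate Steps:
y(t) = -1 - 4*t (y(t) = -4*t - 1 = -1 - 4*t)
z = 4 (z = -1 + 5 = 4)
H(O, R) = 4
n(G, M) = 32*G + M*(5 + M)² (n(G, M) = 32*G + (5 + M)²*M = 32*G + M*(5 + M)²)
1/(n(H(-2, -2), y(-8)) + 1868) = 1/((32*4 + (-1 - 4*(-8))*(5 + (-1 - 4*(-8)))²) + 1868) = 1/((128 + (-1 + 32)*(5 + (-1 + 32))²) + 1868) = 1/((128 + 31*(5 + 31)²) + 1868) = 1/((128 + 31*36²) + 1868) = 1/((128 + 31*1296) + 1868) = 1/((128 + 40176) + 1868) = 1/(40304 + 1868) = 1/42172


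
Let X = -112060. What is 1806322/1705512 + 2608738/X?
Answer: -530852190067/23889959340 ≈ -22.221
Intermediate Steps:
1806322/1705512 + 2608738/X = 1806322/1705512 + 2608738/(-112060) = 1806322*(1/1705512) + 2608738*(-1/112060) = 903161/852756 - 1304369/56030 = -530852190067/23889959340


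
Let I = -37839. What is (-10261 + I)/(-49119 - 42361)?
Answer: 2405/4574 ≈ 0.52580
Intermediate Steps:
(-10261 + I)/(-49119 - 42361) = (-10261 - 37839)/(-49119 - 42361) = -48100/(-91480) = -48100*(-1/91480) = 2405/4574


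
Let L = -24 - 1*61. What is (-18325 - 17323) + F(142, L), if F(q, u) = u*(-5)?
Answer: -35223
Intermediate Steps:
L = -85 (L = -24 - 61 = -85)
F(q, u) = -5*u
(-18325 - 17323) + F(142, L) = (-18325 - 17323) - 5*(-85) = -35648 + 425 = -35223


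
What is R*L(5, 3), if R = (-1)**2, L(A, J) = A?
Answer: 5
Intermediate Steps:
R = 1
R*L(5, 3) = 1*5 = 5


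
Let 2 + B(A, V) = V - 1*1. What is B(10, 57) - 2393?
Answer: -2339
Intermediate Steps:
B(A, V) = -3 + V (B(A, V) = -2 + (V - 1*1) = -2 + (V - 1) = -2 + (-1 + V) = -3 + V)
B(10, 57) - 2393 = (-3 + 57) - 2393 = 54 - 2393 = -2339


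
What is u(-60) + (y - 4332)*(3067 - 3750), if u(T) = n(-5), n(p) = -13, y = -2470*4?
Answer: 9706783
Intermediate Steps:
y = -9880
u(T) = -13
u(-60) + (y - 4332)*(3067 - 3750) = -13 + (-9880 - 4332)*(3067 - 3750) = -13 - 14212*(-683) = -13 + 9706796 = 9706783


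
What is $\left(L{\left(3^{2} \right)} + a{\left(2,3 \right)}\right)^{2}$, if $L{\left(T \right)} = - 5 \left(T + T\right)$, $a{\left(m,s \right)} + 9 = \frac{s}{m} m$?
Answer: $9216$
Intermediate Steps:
$a{\left(m,s \right)} = -9 + s$ ($a{\left(m,s \right)} = -9 + \frac{s}{m} m = -9 + s$)
$L{\left(T \right)} = - 10 T$ ($L{\left(T \right)} = - 5 \cdot 2 T = - 10 T$)
$\left(L{\left(3^{2} \right)} + a{\left(2,3 \right)}\right)^{2} = \left(- 10 \cdot 3^{2} + \left(-9 + 3\right)\right)^{2} = \left(\left(-10\right) 9 - 6\right)^{2} = \left(-90 - 6\right)^{2} = \left(-96\right)^{2} = 9216$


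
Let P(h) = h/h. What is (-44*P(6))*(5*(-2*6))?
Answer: 2640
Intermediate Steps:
P(h) = 1
(-44*P(6))*(5*(-2*6)) = (-44*1)*(5*(-2*6)) = -220*(-12) = -44*(-60) = 2640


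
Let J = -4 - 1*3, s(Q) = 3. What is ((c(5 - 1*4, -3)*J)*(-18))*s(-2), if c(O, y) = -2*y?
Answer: 2268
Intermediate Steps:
J = -7 (J = -4 - 3 = -7)
((c(5 - 1*4, -3)*J)*(-18))*s(-2) = ((-2*(-3)*(-7))*(-18))*3 = ((6*(-7))*(-18))*3 = -42*(-18)*3 = 756*3 = 2268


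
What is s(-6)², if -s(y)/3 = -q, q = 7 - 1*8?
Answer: 9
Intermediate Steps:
q = -1 (q = 7 - 8 = -1)
s(y) = -3 (s(y) = -(-3)*(-1) = -3*1 = -3)
s(-6)² = (-3)² = 9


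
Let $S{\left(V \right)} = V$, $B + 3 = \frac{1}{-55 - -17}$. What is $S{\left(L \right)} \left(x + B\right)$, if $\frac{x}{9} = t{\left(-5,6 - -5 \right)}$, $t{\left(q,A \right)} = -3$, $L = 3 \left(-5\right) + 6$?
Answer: $\frac{10269}{38} \approx 270.24$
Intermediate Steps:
$B = - \frac{115}{38}$ ($B = -3 + \frac{1}{-55 - -17} = -3 + \frac{1}{-55 + 17} = -3 + \frac{1}{-38} = -3 - \frac{1}{38} = - \frac{115}{38} \approx -3.0263$)
$L = -9$ ($L = -15 + 6 = -9$)
$x = -27$ ($x = 9 \left(-3\right) = -27$)
$S{\left(L \right)} \left(x + B\right) = - 9 \left(-27 - \frac{115}{38}\right) = \left(-9\right) \left(- \frac{1141}{38}\right) = \frac{10269}{38}$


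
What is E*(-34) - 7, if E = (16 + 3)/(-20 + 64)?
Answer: -477/22 ≈ -21.682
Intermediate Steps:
E = 19/44 ≈ 0.43182
E*(-34) - 7 = (19/44)*(-34) - 7 = -323/22 - 7 = -477/22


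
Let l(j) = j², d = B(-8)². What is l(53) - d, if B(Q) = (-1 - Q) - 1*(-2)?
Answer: 2728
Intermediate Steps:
B(Q) = 1 - Q (B(Q) = (-1 - Q) + 2 = 1 - Q)
d = 81 (d = (1 - 1*(-8))² = (1 + 8)² = 9² = 81)
l(53) - d = 53² - 1*81 = 2809 - 81 = 2728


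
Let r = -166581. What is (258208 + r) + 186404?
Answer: 278031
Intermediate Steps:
(258208 + r) + 186404 = (258208 - 166581) + 186404 = 91627 + 186404 = 278031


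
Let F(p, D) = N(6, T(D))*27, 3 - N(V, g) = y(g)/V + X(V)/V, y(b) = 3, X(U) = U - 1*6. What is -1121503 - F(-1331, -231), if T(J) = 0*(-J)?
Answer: -2243141/2 ≈ -1.1216e+6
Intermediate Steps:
T(J) = 0
X(U) = -6 + U (X(U) = U - 6 = -6 + U)
N(V, g) = 3 - 3/V - (-6 + V)/V (N(V, g) = 3 - (3/V + (-6 + V)/V) = 3 + (-3/V - (-6 + V)/V) = 3 - 3/V - (-6 + V)/V)
F(p, D) = 135/2 (F(p, D) = (2 + 3/6)*27 = (2 + 3*(1/6))*27 = (2 + 1/2)*27 = (5/2)*27 = 135/2)
-1121503 - F(-1331, -231) = -1121503 - 1*135/2 = -1121503 - 135/2 = -2243141/2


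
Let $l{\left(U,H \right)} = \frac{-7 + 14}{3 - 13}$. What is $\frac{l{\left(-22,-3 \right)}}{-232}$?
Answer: $\frac{7}{2320} \approx 0.0030172$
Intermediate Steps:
$l{\left(U,H \right)} = - \frac{7}{10}$ ($l{\left(U,H \right)} = \frac{7}{-10} = 7 \left(- \frac{1}{10}\right) = - \frac{7}{10}$)
$\frac{l{\left(-22,-3 \right)}}{-232} = - \frac{7}{10 \left(-232\right)} = \left(- \frac{7}{10}\right) \left(- \frac{1}{232}\right) = \frac{7}{2320}$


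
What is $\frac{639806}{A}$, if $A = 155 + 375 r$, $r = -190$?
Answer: $- \frac{639806}{71095} \approx -8.9993$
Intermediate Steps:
$A = -71095$ ($A = 155 + 375 \left(-190\right) = 155 - 71250 = -71095$)
$\frac{639806}{A} = \frac{639806}{-71095} = 639806 \left(- \frac{1}{71095}\right) = - \frac{639806}{71095}$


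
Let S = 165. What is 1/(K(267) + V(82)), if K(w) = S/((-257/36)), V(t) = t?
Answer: 257/15134 ≈ 0.016982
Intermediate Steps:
K(w) = -5940/257 (K(w) = 165/((-257/36)) = 165/((-257*1/36)) = 165/(-257/36) = 165*(-36/257) = -5940/257)
1/(K(267) + V(82)) = 1/(-5940/257 + 82) = 1/(15134/257) = 257/15134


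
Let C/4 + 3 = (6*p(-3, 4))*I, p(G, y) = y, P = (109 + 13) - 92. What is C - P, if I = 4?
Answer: 342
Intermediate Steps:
P = 30 (P = 122 - 92 = 30)
C = 372 (C = -12 + 4*((6*4)*4) = -12 + 4*(24*4) = -12 + 4*96 = -12 + 384 = 372)
C - P = 372 - 1*30 = 372 - 30 = 342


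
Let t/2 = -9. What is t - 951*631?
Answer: -600099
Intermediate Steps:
t = -18 (t = 2*(-9) = -18)
t - 951*631 = -18 - 951*631 = -18 - 600081 = -600099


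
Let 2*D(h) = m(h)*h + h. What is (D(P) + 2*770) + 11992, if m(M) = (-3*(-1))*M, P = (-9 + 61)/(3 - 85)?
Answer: 22747773/1681 ≈ 13532.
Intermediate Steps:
P = -26/41 (P = 52/(-82) = 52*(-1/82) = -26/41 ≈ -0.63415)
m(M) = 3*M
D(h) = h/2 + 3*h²/2 (D(h) = ((3*h)*h + h)/2 = (3*h² + h)/2 = (h + 3*h²)/2 = h/2 + 3*h²/2)
(D(P) + 2*770) + 11992 = ((½)*(-26/41)*(1 + 3*(-26/41)) + 2*770) + 11992 = ((½)*(-26/41)*(1 - 78/41) + 1540) + 11992 = ((½)*(-26/41)*(-37/41) + 1540) + 11992 = (481/1681 + 1540) + 11992 = 2589221/1681 + 11992 = 22747773/1681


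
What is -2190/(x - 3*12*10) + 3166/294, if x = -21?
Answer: 308351/18669 ≈ 16.517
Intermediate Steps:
-2190/(x - 3*12*10) + 3166/294 = -2190/(-21 - 3*12*10) + 3166/294 = -2190/(-21 - 36*10) + 3166*(1/294) = -2190/(-21 - 360) + 1583/147 = -2190/(-381) + 1583/147 = -2190*(-1/381) + 1583/147 = 730/127 + 1583/147 = 308351/18669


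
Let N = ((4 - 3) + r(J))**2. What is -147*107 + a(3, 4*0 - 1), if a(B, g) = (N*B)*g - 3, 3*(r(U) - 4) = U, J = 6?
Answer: -15879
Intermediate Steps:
r(U) = 4 + U/3
N = 49 (N = ((4 - 3) + (4 + (1/3)*6))**2 = (1 + (4 + 2))**2 = (1 + 6)**2 = 7**2 = 49)
a(B, g) = -3 + 49*B*g (a(B, g) = (49*B)*g - 3 = 49*B*g - 3 = -3 + 49*B*g)
-147*107 + a(3, 4*0 - 1) = -147*107 + (-3 + 49*3*(4*0 - 1)) = -15729 + (-3 + 49*3*(0 - 1)) = -15729 + (-3 + 49*3*(-1)) = -15729 + (-3 - 147) = -15729 - 150 = -15879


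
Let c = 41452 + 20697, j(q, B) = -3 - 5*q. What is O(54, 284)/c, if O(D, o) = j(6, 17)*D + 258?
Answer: -1524/62149 ≈ -0.024522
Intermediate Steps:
O(D, o) = 258 - 33*D (O(D, o) = (-3 - 5*6)*D + 258 = (-3 - 30)*D + 258 = -33*D + 258 = 258 - 33*D)
c = 62149
O(54, 284)/c = (258 - 33*54)/62149 = (258 - 1782)*(1/62149) = -1524*1/62149 = -1524/62149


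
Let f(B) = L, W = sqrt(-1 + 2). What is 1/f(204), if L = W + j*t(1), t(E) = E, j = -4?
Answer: -1/3 ≈ -0.33333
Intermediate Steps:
W = 1 (W = sqrt(1) = 1)
L = -3 (L = 1 - 4*1 = 1 - 4 = -3)
f(B) = -3
1/f(204) = 1/(-3) = -1/3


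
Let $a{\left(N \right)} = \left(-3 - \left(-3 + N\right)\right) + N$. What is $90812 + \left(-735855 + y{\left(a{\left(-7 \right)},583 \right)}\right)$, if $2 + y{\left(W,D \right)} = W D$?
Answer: $-645045$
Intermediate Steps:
$a{\left(N \right)} = 0$ ($a{\left(N \right)} = - N + N = 0$)
$y{\left(W,D \right)} = -2 + D W$ ($y{\left(W,D \right)} = -2 + W D = -2 + D W$)
$90812 + \left(-735855 + y{\left(a{\left(-7 \right)},583 \right)}\right) = 90812 + \left(-735855 + \left(-2 + 583 \cdot 0\right)\right) = 90812 + \left(-735855 + \left(-2 + 0\right)\right) = 90812 - 735857 = -645045$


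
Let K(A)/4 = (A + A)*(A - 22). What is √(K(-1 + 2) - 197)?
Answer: I*√365 ≈ 19.105*I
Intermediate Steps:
K(A) = 8*A*(-22 + A) (K(A) = 4*((A + A)*(A - 22)) = 4*((2*A)*(-22 + A)) = 4*(2*A*(-22 + A)) = 8*A*(-22 + A))
√(K(-1 + 2) - 197) = √(8*(-1 + 2)*(-22 + (-1 + 2)) - 197) = √(8*1*(-22 + 1) - 197) = √(8*1*(-21) - 197) = √(-168 - 197) = √(-365) = I*√365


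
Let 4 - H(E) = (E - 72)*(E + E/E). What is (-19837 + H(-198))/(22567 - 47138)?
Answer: 73023/24571 ≈ 2.9719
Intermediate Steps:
H(E) = 4 - (1 + E)*(-72 + E) (H(E) = 4 - (E - 72)*(E + E/E) = 4 - (-72 + E)*(E + 1) = 4 - (-72 + E)*(1 + E) = 4 - (1 + E)*(-72 + E))
(-19837 + H(-198))/(22567 - 47138) = (-19837 + (76 - 1*(-198)² + 71*(-198)))/(22567 - 47138) = (-19837 + (76 - 1*39204 - 14058))/(-24571) = (-19837 + (76 - 39204 - 14058))*(-1/24571) = (-19837 - 53186)*(-1/24571) = -73023*(-1/24571) = 73023/24571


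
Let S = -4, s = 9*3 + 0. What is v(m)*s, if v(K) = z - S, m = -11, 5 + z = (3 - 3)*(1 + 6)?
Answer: -27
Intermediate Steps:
s = 27 (s = 27 + 0 = 27)
z = -5 (z = -5 + (3 - 3)*(1 + 6) = -5 + 0*7 = -5 + 0 = -5)
v(K) = -1 (v(K) = -5 - 1*(-4) = -5 + 4 = -1)
v(m)*s = -1*27 = -27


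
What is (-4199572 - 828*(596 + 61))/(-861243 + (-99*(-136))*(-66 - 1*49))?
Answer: 4743568/2409603 ≈ 1.9686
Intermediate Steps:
(-4199572 - 828*(596 + 61))/(-861243 + (-99*(-136))*(-66 - 1*49)) = (-4199572 - 828*657)/(-861243 + 13464*(-66 - 49)) = (-4199572 - 543996)/(-861243 + 13464*(-115)) = -4743568/(-861243 - 1548360) = -4743568/(-2409603) = -4743568*(-1/2409603) = 4743568/2409603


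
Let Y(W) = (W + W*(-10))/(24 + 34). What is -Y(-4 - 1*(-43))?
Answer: 351/58 ≈ 6.0517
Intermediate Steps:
Y(W) = -9*W/58 (Y(W) = (W - 10*W)/58 = -9*W*(1/58) = -9*W/58)
-Y(-4 - 1*(-43)) = -(-9)*(-4 - 1*(-43))/58 = -(-9)*(-4 + 43)/58 = -(-9)*39/58 = -1*(-351/58) = 351/58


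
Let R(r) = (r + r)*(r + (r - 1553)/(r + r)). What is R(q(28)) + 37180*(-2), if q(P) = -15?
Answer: -75478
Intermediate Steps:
R(r) = 2*r*(r + (-1553 + r)/(2*r)) (R(r) = (2*r)*(r + (-1553 + r)/((2*r))) = (2*r)*(r + (-1553 + r)*(1/(2*r))) = (2*r)*(r + (-1553 + r)/(2*r)) = 2*r*(r + (-1553 + r)/(2*r)))
R(q(28)) + 37180*(-2) = (-1553 - 15 + 2*(-15)²) + 37180*(-2) = (-1553 - 15 + 2*225) - 74360 = (-1553 - 15 + 450) - 74360 = -1118 - 74360 = -75478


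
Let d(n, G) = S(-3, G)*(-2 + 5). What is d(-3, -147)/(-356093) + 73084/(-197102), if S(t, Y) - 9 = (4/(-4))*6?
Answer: -13013237365/35093321243 ≈ -0.37082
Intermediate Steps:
S(t, Y) = 3 (S(t, Y) = 9 + (4/(-4))*6 = 9 + (4*(-¼))*6 = 9 - 1*6 = 9 - 6 = 3)
d(n, G) = 9 (d(n, G) = 3*(-2 + 5) = 3*3 = 9)
d(-3, -147)/(-356093) + 73084/(-197102) = 9/(-356093) + 73084/(-197102) = 9*(-1/356093) + 73084*(-1/197102) = -9/356093 - 36542/98551 = -13013237365/35093321243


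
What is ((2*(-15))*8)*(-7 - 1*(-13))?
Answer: -1440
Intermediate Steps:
((2*(-15))*8)*(-7 - 1*(-13)) = (-30*8)*(-7 + 13) = -240*6 = -1440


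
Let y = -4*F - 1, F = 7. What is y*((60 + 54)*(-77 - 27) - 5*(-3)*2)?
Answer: 342954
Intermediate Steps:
y = -29 (y = -4*7 - 1 = -28 - 1 = -29)
y*((60 + 54)*(-77 - 27) - 5*(-3)*2) = -29*((60 + 54)*(-77 - 27) - 5*(-3)*2) = -29*(114*(-104) + 15*2) = -29*(-11856 + 30) = -29*(-11826) = 342954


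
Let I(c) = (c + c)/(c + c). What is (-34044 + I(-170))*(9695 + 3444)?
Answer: -447290977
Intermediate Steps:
I(c) = 1 (I(c) = (2*c)/((2*c)) = (2*c)*(1/(2*c)) = 1)
(-34044 + I(-170))*(9695 + 3444) = (-34044 + 1)*(9695 + 3444) = -34043*13139 = -447290977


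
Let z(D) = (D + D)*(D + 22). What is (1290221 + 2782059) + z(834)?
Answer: 5500088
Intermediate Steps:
z(D) = 2*D*(22 + D) (z(D) = (2*D)*(22 + D) = 2*D*(22 + D))
(1290221 + 2782059) + z(834) = (1290221 + 2782059) + 2*834*(22 + 834) = 4072280 + 2*834*856 = 4072280 + 1427808 = 5500088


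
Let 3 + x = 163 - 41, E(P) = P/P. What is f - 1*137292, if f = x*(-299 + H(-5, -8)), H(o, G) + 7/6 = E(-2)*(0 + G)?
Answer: -1043783/6 ≈ -1.7396e+5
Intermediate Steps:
E(P) = 1
x = 119 (x = -3 + (163 - 41) = -3 + 122 = 119)
H(o, G) = -7/6 + G (H(o, G) = -7/6 + 1*(0 + G) = -7/6 + 1*G = -7/6 + G)
f = -220031/6 (f = 119*(-299 + (-7/6 - 8)) = 119*(-299 - 55/6) = 119*(-1849/6) = -220031/6 ≈ -36672.)
f - 1*137292 = -220031/6 - 1*137292 = -220031/6 - 137292 = -1043783/6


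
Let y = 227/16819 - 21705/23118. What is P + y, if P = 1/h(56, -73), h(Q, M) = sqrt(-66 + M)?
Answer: -119936203/129607214 - I*sqrt(139)/139 ≈ -0.92538 - 0.084819*I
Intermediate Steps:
y = -119936203/129607214 (y = 227*(1/16819) - 21705*1/23118 = 227/16819 - 7235/7706 = -119936203/129607214 ≈ -0.92538)
P = -I*sqrt(139)/139 (P = 1/(sqrt(-66 - 73)) = 1/(sqrt(-139)) = 1/(I*sqrt(139)) = -I*sqrt(139)/139 ≈ -0.084819*I)
P + y = -I*sqrt(139)/139 - 119936203/129607214 = -119936203/129607214 - I*sqrt(139)/139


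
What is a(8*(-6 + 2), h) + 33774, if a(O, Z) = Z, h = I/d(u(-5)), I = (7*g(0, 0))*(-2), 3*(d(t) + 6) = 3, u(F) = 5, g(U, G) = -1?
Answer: 168856/5 ≈ 33771.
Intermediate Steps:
d(t) = -5 (d(t) = -6 + (⅓)*3 = -6 + 1 = -5)
I = 14 (I = (7*(-1))*(-2) = -7*(-2) = 14)
h = -14/5 (h = 14/(-5) = 14*(-⅕) = -14/5 ≈ -2.8000)
a(8*(-6 + 2), h) + 33774 = -14/5 + 33774 = 168856/5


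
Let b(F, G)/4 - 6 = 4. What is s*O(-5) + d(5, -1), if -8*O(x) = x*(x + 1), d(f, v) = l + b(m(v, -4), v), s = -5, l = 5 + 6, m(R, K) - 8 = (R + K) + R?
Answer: 127/2 ≈ 63.500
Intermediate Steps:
m(R, K) = 8 + K + 2*R (m(R, K) = 8 + ((R + K) + R) = 8 + ((K + R) + R) = 8 + (K + 2*R) = 8 + K + 2*R)
b(F, G) = 40 (b(F, G) = 24 + 4*4 = 24 + 16 = 40)
l = 11
d(f, v) = 51 (d(f, v) = 11 + 40 = 51)
O(x) = -x*(1 + x)/8 (O(x) = -x*(x + 1)/8 = -x*(1 + x)/8)
s*O(-5) + d(5, -1) = -(-5)*(-5)*(1 - 5)/8 + 51 = -(-5)*(-5)*(-4)/8 + 51 = -5*(-5/2) + 51 = 25/2 + 51 = 127/2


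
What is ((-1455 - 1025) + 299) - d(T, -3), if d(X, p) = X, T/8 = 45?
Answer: -2541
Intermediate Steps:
T = 360 (T = 8*45 = 360)
((-1455 - 1025) + 299) - d(T, -3) = ((-1455 - 1025) + 299) - 1*360 = (-2480 + 299) - 360 = -2181 - 360 = -2541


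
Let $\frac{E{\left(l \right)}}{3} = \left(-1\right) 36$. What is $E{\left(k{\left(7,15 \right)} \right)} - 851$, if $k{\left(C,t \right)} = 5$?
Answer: $-959$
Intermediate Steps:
$E{\left(l \right)} = -108$ ($E{\left(l \right)} = 3 \left(\left(-1\right) 36\right) = 3 \left(-36\right) = -108$)
$E{\left(k{\left(7,15 \right)} \right)} - 851 = -108 - 851 = -959$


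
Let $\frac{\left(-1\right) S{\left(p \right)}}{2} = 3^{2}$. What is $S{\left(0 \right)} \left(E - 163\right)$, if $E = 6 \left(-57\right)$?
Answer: $9090$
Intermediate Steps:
$S{\left(p \right)} = -18$ ($S{\left(p \right)} = - 2 \cdot 3^{2} = \left(-2\right) 9 = -18$)
$E = -342$
$S{\left(0 \right)} \left(E - 163\right) = - 18 \left(-342 - 163\right) = \left(-18\right) \left(-505\right) = 9090$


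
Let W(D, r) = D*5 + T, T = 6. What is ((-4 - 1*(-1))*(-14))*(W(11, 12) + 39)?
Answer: 4200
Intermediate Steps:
W(D, r) = 6 + 5*D (W(D, r) = D*5 + 6 = 5*D + 6 = 6 + 5*D)
((-4 - 1*(-1))*(-14))*(W(11, 12) + 39) = ((-4 - 1*(-1))*(-14))*((6 + 5*11) + 39) = ((-4 + 1)*(-14))*((6 + 55) + 39) = (-3*(-14))*(61 + 39) = 42*100 = 4200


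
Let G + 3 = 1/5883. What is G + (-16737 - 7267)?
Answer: -141233180/5883 ≈ -24007.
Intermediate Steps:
G = -17648/5883 (G = -3 + 1/5883 = -17648/5883 ≈ -2.9998)
G + (-16737 - 7267) = -17648/5883 + (-16737 - 7267) = -17648/5883 - 24004 = -141233180/5883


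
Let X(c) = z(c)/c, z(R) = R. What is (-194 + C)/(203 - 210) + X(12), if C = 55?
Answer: 146/7 ≈ 20.857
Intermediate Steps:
X(c) = 1 (X(c) = c/c = 1)
(-194 + C)/(203 - 210) + X(12) = (-194 + 55)/(203 - 210) + 1 = -139/(-7) + 1 = -139*(-1/7) + 1 = 139/7 + 1 = 146/7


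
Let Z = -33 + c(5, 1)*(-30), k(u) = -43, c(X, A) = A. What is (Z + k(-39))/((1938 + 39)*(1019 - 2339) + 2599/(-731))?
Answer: 77486/1907649439 ≈ 4.0619e-5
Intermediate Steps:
Z = -63 (Z = -33 + 1*(-30) = -33 - 30 = -63)
(Z + k(-39))/((1938 + 39)*(1019 - 2339) + 2599/(-731)) = (-63 - 43)/((1938 + 39)*(1019 - 2339) + 2599/(-731)) = -106/(1977*(-1320) + 2599*(-1/731)) = -106/(-2609640 - 2599/731) = -106/(-1907649439/731) = -106*(-731/1907649439) = 77486/1907649439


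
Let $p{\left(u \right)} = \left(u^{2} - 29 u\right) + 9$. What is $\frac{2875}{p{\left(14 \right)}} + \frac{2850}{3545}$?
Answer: $- \frac{1923805}{142509} \approx -13.5$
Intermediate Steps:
$p{\left(u \right)} = 9 + u^{2} - 29 u$
$\frac{2875}{p{\left(14 \right)}} + \frac{2850}{3545} = \frac{2875}{9 + 14^{2} - 406} + \frac{2850}{3545} = \frac{2875}{9 + 196 - 406} + 2850 \cdot \frac{1}{3545} = \frac{2875}{-201} + \frac{570}{709} = 2875 \left(- \frac{1}{201}\right) + \frac{570}{709} = - \frac{2875}{201} + \frac{570}{709} = - \frac{1923805}{142509}$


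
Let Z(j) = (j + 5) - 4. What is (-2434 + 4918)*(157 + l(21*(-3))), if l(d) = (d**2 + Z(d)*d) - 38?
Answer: 19857096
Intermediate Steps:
Z(j) = 1 + j (Z(j) = (5 + j) - 4 = 1 + j)
l(d) = -38 + d**2 + d*(1 + d) (l(d) = (d**2 + (1 + d)*d) - 38 = (d**2 + d*(1 + d)) - 38 = -38 + d**2 + d*(1 + d))
(-2434 + 4918)*(157 + l(21*(-3))) = (-2434 + 4918)*(157 + (-38 + 21*(-3) + 2*(21*(-3))**2)) = 2484*(157 + (-38 - 63 + 2*(-63)**2)) = 2484*(157 + (-38 - 63 + 2*3969)) = 2484*(157 + (-38 - 63 + 7938)) = 2484*(157 + 7837) = 2484*7994 = 19857096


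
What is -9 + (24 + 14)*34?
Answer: 1283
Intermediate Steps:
-9 + (24 + 14)*34 = -9 + 38*34 = -9 + 1292 = 1283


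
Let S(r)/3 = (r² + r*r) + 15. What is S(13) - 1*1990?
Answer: -931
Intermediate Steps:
S(r) = 45 + 6*r² (S(r) = 3*((r² + r*r) + 15) = 3*((r² + r²) + 15) = 3*(2*r² + 15) = 3*(15 + 2*r²) = 45 + 6*r²)
S(13) - 1*1990 = (45 + 6*13²) - 1*1990 = (45 + 6*169) - 1990 = (45 + 1014) - 1990 = 1059 - 1990 = -931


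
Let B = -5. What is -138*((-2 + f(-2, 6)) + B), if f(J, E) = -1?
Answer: 1104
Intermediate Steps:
-138*((-2 + f(-2, 6)) + B) = -138*((-2 - 1) - 5) = -138*(-3 - 5) = -138*(-8) = 1104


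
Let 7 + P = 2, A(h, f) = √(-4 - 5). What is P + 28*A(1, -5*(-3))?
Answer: -5 + 84*I ≈ -5.0 + 84.0*I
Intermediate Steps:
A(h, f) = 3*I (A(h, f) = √(-9) = 3*I)
P = -5 (P = -7 + 2 = -5)
P + 28*A(1, -5*(-3)) = -5 + 28*(3*I) = -5 + 84*I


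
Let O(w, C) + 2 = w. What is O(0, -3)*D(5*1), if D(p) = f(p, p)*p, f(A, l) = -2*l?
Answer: 100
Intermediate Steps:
O(w, C) = -2 + w
D(p) = -2*p² (D(p) = (-2*p)*p = -2*p²)
O(0, -3)*D(5*1) = (-2 + 0)*(-2*(5*1)²) = -(-4)*5² = -(-4)*25 = -2*(-50) = 100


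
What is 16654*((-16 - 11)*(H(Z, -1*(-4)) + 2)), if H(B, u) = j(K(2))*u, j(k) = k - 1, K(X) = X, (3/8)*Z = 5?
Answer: -2697948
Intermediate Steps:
Z = 40/3 (Z = (8/3)*5 = 40/3 ≈ 13.333)
j(k) = -1 + k
H(B, u) = u (H(B, u) = (-1 + 2)*u = 1*u = u)
16654*((-16 - 11)*(H(Z, -1*(-4)) + 2)) = 16654*((-16 - 11)*(-1*(-4) + 2)) = 16654*(-27*(4 + 2)) = 16654*(-27*6) = 16654*(-162) = -2697948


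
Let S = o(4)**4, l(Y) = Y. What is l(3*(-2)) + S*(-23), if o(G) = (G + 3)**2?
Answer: -132590429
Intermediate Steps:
o(G) = (3 + G)**2
S = 5764801 (S = ((3 + 4)**2)**4 = (7**2)**4 = 49**4 = 5764801)
l(3*(-2)) + S*(-23) = 3*(-2) + 5764801*(-23) = -6 - 132590423 = -132590429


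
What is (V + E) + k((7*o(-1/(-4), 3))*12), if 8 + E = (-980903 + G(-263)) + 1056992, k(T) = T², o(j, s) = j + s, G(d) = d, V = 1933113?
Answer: 2083460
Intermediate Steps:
E = 75818 (E = -8 + ((-980903 - 263) + 1056992) = -8 + (-981166 + 1056992) = -8 + 75826 = 75818)
(V + E) + k((7*o(-1/(-4), 3))*12) = (1933113 + 75818) + ((7*(-1/(-4) + 3))*12)² = 2008931 + ((7*(-1*(-¼) + 3))*12)² = 2008931 + ((7*(¼ + 3))*12)² = 2008931 + ((7*(13/4))*12)² = 2008931 + ((91/4)*12)² = 2008931 + 273² = 2008931 + 74529 = 2083460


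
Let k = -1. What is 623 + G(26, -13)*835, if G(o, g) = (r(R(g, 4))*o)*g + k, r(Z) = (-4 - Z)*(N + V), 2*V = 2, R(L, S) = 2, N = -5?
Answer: -6773732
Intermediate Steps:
V = 1 (V = (½)*2 = 1)
r(Z) = 16 + 4*Z (r(Z) = (-4 - Z)*(-5 + 1) = (-4 - Z)*(-4) = 16 + 4*Z)
G(o, g) = -1 + 24*g*o (G(o, g) = ((16 + 4*2)*o)*g - 1 = ((16 + 8)*o)*g - 1 = (24*o)*g - 1 = 24*g*o - 1 = -1 + 24*g*o)
623 + G(26, -13)*835 = 623 + (-1 + 24*(-13)*26)*835 = 623 + (-1 - 8112)*835 = 623 - 8113*835 = 623 - 6774355 = -6773732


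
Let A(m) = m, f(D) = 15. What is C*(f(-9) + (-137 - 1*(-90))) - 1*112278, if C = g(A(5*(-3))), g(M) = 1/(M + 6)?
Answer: -1010470/9 ≈ -1.1227e+5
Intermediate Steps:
g(M) = 1/(6 + M)
C = -1/9 (C = 1/(6 + 5*(-3)) = 1/(6 - 15) = 1/(-9) = -1/9 ≈ -0.11111)
C*(f(-9) + (-137 - 1*(-90))) - 1*112278 = -(15 + (-137 - 1*(-90)))/9 - 1*112278 = -(15 + (-137 + 90))/9 - 112278 = -(15 - 47)/9 - 112278 = -1/9*(-32) - 112278 = 32/9 - 112278 = -1010470/9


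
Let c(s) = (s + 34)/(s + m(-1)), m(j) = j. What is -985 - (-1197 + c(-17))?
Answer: 3833/18 ≈ 212.94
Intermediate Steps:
c(s) = (34 + s)/(-1 + s) (c(s) = (s + 34)/(s - 1) = (34 + s)/(-1 + s))
-985 - (-1197 + c(-17)) = -985 - (-1197 + (34 - 17)/(-1 - 17)) = -985 - (-1197 + 17/(-18)) = -985 - (-1197 - 1/18*17) = -985 - (-1197 - 17/18) = -985 - 1*(-21563/18) = -985 + 21563/18 = 3833/18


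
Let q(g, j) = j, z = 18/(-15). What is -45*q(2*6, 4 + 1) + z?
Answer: -1131/5 ≈ -226.20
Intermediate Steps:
z = -6/5 (z = 18*(-1/15) = -6/5 ≈ -1.2000)
-45*q(2*6, 4 + 1) + z = -45*(4 + 1) - 6/5 = -45*5 - 6/5 = -225 - 6/5 = -1131/5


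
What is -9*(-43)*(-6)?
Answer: -2322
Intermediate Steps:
-9*(-43)*(-6) = 387*(-6) = -2322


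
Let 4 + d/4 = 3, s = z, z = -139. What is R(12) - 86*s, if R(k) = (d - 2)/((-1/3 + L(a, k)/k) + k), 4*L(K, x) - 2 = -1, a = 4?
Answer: 2235302/187 ≈ 11953.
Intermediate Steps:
s = -139
d = -4 (d = -16 + 4*3 = -16 + 12 = -4)
L(K, x) = ¼ (L(K, x) = ½ + (¼)*(-1) = ½ - ¼ = ¼)
R(k) = -6/(-⅓ + k + 1/(4*k)) (R(k) = (-4 - 2)/((-1/3 + 1/(4*k)) + k) = -6/((-1*⅓ + 1/(4*k)) + k) = -6/((-⅓ + 1/(4*k)) + k) = -6/(-⅓ + k + 1/(4*k)))
R(12) - 86*s = -72*12/(3 - 4*12 + 12*12²) - 86*(-139) = -72*12/(3 - 48 + 12*144) + 11954 = -72*12/(3 - 48 + 1728) + 11954 = -72*12/1683 + 11954 = -72*12*1/1683 + 11954 = -96/187 + 11954 = 2235302/187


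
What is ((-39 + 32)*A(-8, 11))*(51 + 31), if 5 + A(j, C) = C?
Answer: -3444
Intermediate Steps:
A(j, C) = -5 + C
((-39 + 32)*A(-8, 11))*(51 + 31) = ((-39 + 32)*(-5 + 11))*(51 + 31) = -7*6*82 = -42*82 = -3444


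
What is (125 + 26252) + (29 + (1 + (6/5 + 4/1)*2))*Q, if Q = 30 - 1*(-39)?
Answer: 145823/5 ≈ 29165.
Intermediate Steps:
Q = 69 (Q = 30 + 39 = 69)
(125 + 26252) + (29 + (1 + (6/5 + 4/1)*2))*Q = (125 + 26252) + (29 + (1 + (6/5 + 4/1)*2))*69 = 26377 + (29 + (1 + (6*(⅕) + 4*1)*2))*69 = 26377 + (29 + (1 + (6/5 + 4)*2))*69 = 26377 + (29 + (1 + (26/5)*2))*69 = 26377 + (29 + (1 + 52/5))*69 = 26377 + (29 + 57/5)*69 = 26377 + (202/5)*69 = 26377 + 13938/5 = 145823/5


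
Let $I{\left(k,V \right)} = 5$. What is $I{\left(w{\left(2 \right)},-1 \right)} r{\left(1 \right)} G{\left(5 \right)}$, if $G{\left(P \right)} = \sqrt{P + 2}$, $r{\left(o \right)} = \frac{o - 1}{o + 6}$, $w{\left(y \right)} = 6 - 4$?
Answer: $0$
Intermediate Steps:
$w{\left(y \right)} = 2$ ($w{\left(y \right)} = 6 - 4 = 2$)
$r{\left(o \right)} = \frac{-1 + o}{6 + o}$
$G{\left(P \right)} = \sqrt{2 + P}$
$I{\left(w{\left(2 \right)},-1 \right)} r{\left(1 \right)} G{\left(5 \right)} = 5 \frac{-1 + 1}{6 + 1} \sqrt{2 + 5} = 5 \cdot \frac{1}{7} \cdot 0 \sqrt{7} = 5 \cdot 0 \sqrt{7} = 0 \sqrt{7} = 0$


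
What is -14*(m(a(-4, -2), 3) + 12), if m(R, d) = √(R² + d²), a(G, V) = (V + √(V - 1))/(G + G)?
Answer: -168 - 7*√(577 - 4*I*√3)/4 ≈ -210.04 + 0.25237*I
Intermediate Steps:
a(G, V) = (V + √(-1 + V))/(2*G) (a(G, V) = (V + √(-1 + V))/((2*G)) = (V + √(-1 + V))*(1/(2*G)) = (V + √(-1 + V))/(2*G))
-14*(m(a(-4, -2), 3) + 12) = -14*(√(((½)*(-2 + √(-1 - 2))/(-4))² + 3²) + 12) = -14*(√(((½)*(-¼)*(-2 + √(-3)))² + 9) + 12) = -14*(√(((½)*(-¼)*(-2 + I*√3))² + 9) + 12) = -14*(√((¼ - I*√3/8)² + 9) + 12) = -14*(√(9 + (¼ - I*√3/8)²) + 12) = -14*(12 + √(9 + (¼ - I*√3/8)²)) = -168 - 14*√(9 + (¼ - I*√3/8)²)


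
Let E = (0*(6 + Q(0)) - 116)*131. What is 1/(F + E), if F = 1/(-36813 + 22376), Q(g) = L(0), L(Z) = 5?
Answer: -14437/219384653 ≈ -6.5807e-5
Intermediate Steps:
Q(g) = 5
E = -15196 (E = (0*(6 + 5) - 116)*131 = (0*11 - 116)*131 = (0 - 116)*131 = -116*131 = -15196)
F = -1/14437 (F = 1/(-14437) = -1/14437 ≈ -6.9266e-5)
1/(F + E) = 1/(-1/14437 - 15196) = 1/(-219384653/14437) = -14437/219384653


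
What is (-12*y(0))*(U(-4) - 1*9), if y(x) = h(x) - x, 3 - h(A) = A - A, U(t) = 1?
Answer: 288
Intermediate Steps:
h(A) = 3 (h(A) = 3 - (A - A) = 3 - 1*0 = 3 + 0 = 3)
y(x) = 3 - x
(-12*y(0))*(U(-4) - 1*9) = (-12*(3 - 1*0))*(1 - 1*9) = (-12*(3 + 0))*(1 - 9) = -12*3*(-8) = -36*(-8) = 288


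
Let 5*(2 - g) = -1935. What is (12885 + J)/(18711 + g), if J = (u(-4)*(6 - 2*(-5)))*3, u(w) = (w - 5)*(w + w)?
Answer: 16341/19100 ≈ 0.85555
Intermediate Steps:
g = 389 (g = 2 - ⅕*(-1935) = 2 + 387 = 389)
u(w) = 2*w*(-5 + w) (u(w) = (-5 + w)*(2*w) = 2*w*(-5 + w))
J = 3456 (J = ((2*(-4)*(-5 - 4))*(6 - 2*(-5)))*3 = ((2*(-4)*(-9))*(6 + 10))*3 = (72*16)*3 = 1152*3 = 3456)
(12885 + J)/(18711 + g) = (12885 + 3456)/(18711 + 389) = 16341/19100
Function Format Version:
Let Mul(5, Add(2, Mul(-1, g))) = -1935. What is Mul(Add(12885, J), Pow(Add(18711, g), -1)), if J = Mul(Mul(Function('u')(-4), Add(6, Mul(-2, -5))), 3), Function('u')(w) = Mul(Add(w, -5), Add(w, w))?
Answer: Rational(16341, 19100) ≈ 0.85555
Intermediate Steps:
g = 389 (g = Add(2, Mul(Rational(-1, 5), -1935)) = Add(2, 387) = 389)
Function('u')(w) = Mul(2, w, Add(-5, w)) (Function('u')(w) = Mul(Add(-5, w), Mul(2, w)) = Mul(2, w, Add(-5, w)))
J = 3456 (J = Mul(Mul(Mul(2, -4, Add(-5, -4)), Add(6, Mul(-2, -5))), 3) = Mul(Mul(Mul(2, -4, -9), Add(6, 10)), 3) = Mul(Mul(72, 16), 3) = Mul(1152, 3) = 3456)
Mul(Add(12885, J), Pow(Add(18711, g), -1)) = Mul(Add(12885, 3456), Pow(Add(18711, 389), -1)) = Mul(16341, Pow(19100, -1)) = Mul(16341, Rational(1, 19100)) = Rational(16341, 19100)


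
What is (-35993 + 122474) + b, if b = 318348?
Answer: 404829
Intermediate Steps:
(-35993 + 122474) + b = (-35993 + 122474) + 318348 = 86481 + 318348 = 404829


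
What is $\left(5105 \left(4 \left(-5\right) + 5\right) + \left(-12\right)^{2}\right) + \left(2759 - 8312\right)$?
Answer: $-81984$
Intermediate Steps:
$\left(5105 \left(4 \left(-5\right) + 5\right) + \left(-12\right)^{2}\right) + \left(2759 - 8312\right) = \left(5105 \left(-20 + 5\right) + 144\right) + \left(2759 - 8312\right) = \left(5105 \left(-15\right) + 144\right) - 5553 = \left(-76575 + 144\right) - 5553 = -76431 - 5553 = -81984$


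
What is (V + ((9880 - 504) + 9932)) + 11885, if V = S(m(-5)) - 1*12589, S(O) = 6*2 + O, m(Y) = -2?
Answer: 18614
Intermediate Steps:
S(O) = 12 + O
V = -12579 (V = (12 - 2) - 1*12589 = 10 - 12589 = -12579)
(V + ((9880 - 504) + 9932)) + 11885 = (-12579 + ((9880 - 504) + 9932)) + 11885 = (-12579 + (9376 + 9932)) + 11885 = (-12579 + 19308) + 11885 = 6729 + 11885 = 18614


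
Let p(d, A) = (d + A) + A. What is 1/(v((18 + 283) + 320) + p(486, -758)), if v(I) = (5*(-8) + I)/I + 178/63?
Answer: -4347/4461061 ≈ -0.00097443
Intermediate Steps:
p(d, A) = d + 2*A (p(d, A) = (A + d) + A = d + 2*A)
v(I) = 178/63 + (-40 + I)/I (v(I) = (-40 + I)/I + 178*(1/63) = (-40 + I)/I + 178/63 = 178/63 + (-40 + I)/I)
1/(v((18 + 283) + 320) + p(486, -758)) = 1/((241/63 - 40/((18 + 283) + 320)) + (486 + 2*(-758))) = 1/((241/63 - 40/(301 + 320)) + (486 - 1516)) = 1/((241/63 - 40/621) - 1030) = 1/(16349/4347 - 1030) = 1/(-4461061/4347) = -4347/4461061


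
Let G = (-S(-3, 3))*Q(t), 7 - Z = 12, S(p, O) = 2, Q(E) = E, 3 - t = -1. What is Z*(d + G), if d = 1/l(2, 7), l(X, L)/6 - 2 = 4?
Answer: 1435/36 ≈ 39.861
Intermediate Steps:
t = 4 (t = 3 - 1*(-1) = 3 + 1 = 4)
Z = -5 (Z = 7 - 1*12 = 7 - 12 = -5)
l(X, L) = 36 (l(X, L) = 12 + 6*4 = 12 + 24 = 36)
G = -8 (G = -1*2*4 = -2*4 = -8)
d = 1/36 ≈ 0.027778
Z*(d + G) = -5*(1/36 - 8) = -5*(-287/36) = 1435/36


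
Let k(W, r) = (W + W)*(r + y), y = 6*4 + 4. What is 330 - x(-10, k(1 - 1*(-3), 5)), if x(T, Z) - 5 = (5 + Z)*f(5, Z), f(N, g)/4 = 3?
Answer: -2903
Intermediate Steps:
f(N, g) = 12 (f(N, g) = 4*3 = 12)
y = 28 (y = 24 + 4 = 28)
k(W, r) = 2*W*(28 + r) (k(W, r) = (W + W)*(r + 28) = (2*W)*(28 + r) = 2*W*(28 + r))
x(T, Z) = 65 + 12*Z (x(T, Z) = 5 + (5 + Z)*12 = 5 + (60 + 12*Z) = 65 + 12*Z)
330 - x(-10, k(1 - 1*(-3), 5)) = 330 - (65 + 12*(2*(1 - 1*(-3))*(28 + 5))) = 330 - (65 + 12*(2*(1 + 3)*33)) = 330 - (65 + 12*(2*4*33)) = 330 - (65 + 12*264) = 330 - (65 + 3168) = 330 - 1*3233 = 330 - 3233 = -2903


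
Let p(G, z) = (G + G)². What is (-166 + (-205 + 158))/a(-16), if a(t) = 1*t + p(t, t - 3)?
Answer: -71/336 ≈ -0.21131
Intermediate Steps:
p(G, z) = 4*G² (p(G, z) = (2*G)² = 4*G²)
a(t) = t + 4*t² (a(t) = 1*t + 4*t² = t + 4*t²)
(-166 + (-205 + 158))/a(-16) = (-166 + (-205 + 158))/((-16*(1 + 4*(-16)))) = (-166 - 47)/((-16*(1 - 64))) = -213/((-16*(-63))) = -213/1008 = -213*1/1008 = -71/336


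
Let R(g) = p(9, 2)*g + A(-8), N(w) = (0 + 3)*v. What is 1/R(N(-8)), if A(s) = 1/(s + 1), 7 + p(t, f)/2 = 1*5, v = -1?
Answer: 7/83 ≈ 0.084337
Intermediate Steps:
p(t, f) = -4 (p(t, f) = -14 + 2*(1*5) = -14 + 2*5 = -14 + 10 = -4)
A(s) = 1/(1 + s)
N(w) = -3 (N(w) = (0 + 3)*(-1) = 3*(-1) = -3)
R(g) = -1/7 - 4*g (R(g) = -4*g + 1/(1 - 8) = -4*g + 1/(-7) = -4*g - 1/7 = -1/7 - 4*g)
1/R(N(-8)) = 1/(-1/7 - 4*(-3)) = 1/(-1/7 + 12) = 1/(83/7) = 7/83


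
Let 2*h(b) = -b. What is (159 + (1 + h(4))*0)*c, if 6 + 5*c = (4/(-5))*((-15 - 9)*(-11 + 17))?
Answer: 86814/25 ≈ 3472.6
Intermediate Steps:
h(b) = -b/2 (h(b) = (-b)/2 = -b/2)
c = 546/25 (c = -6/5 + ((4/(-5))*((-15 - 9)*(-11 + 17)))/5 = -6/5 + ((4*(-⅕))*(-24*6))/5 = -6/5 + (-⅘*(-144))/5 = -6/5 + (⅕)*(576/5) = -6/5 + 576/25 = 546/25 ≈ 21.840)
(159 + (1 + h(4))*0)*c = (159 + (1 - ½*4)*0)*(546/25) = (159 + (1 - 2)*0)*(546/25) = (159 - 1*0)*(546/25) = (159 + 0)*(546/25) = 159*(546/25) = 86814/25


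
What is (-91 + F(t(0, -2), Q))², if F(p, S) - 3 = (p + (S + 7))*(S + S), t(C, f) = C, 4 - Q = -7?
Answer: 94864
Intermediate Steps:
Q = 11 (Q = 4 - 1*(-7) = 4 + 7 = 11)
F(p, S) = 3 + 2*S*(7 + S + p) (F(p, S) = 3 + (p + (S + 7))*(S + S) = 3 + (p + (7 + S))*(2*S) = 3 + (7 + S + p)*(2*S) = 3 + 2*S*(7 + S + p))
(-91 + F(t(0, -2), Q))² = (-91 + (3 + 2*11² + 14*11 + 2*11*0))² = (-91 + (3 + 2*121 + 154 + 0))² = (-91 + (3 + 242 + 154 + 0))² = (-91 + 399)² = 308² = 94864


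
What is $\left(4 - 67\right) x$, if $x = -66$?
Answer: $4158$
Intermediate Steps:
$\left(4 - 67\right) x = \left(4 - 67\right) \left(-66\right) = \left(-63\right) \left(-66\right) = 4158$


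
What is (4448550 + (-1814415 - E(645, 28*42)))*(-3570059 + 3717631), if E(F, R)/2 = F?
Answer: 388534202340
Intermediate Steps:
E(F, R) = 2*F
(4448550 + (-1814415 - E(645, 28*42)))*(-3570059 + 3717631) = (4448550 + (-1814415 - 2*645))*(-3570059 + 3717631) = (4448550 + (-1814415 - 1*1290))*147572 = (4448550 + (-1814415 - 1290))*147572 = (4448550 - 1815705)*147572 = 2632845*147572 = 388534202340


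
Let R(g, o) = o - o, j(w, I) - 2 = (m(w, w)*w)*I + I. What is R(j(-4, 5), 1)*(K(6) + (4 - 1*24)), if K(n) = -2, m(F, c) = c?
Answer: 0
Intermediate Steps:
j(w, I) = 2 + I + I*w**2 (j(w, I) = 2 + ((w*w)*I + I) = 2 + (w**2*I + I) = 2 + (I*w**2 + I) = 2 + (I + I*w**2) = 2 + I + I*w**2)
R(g, o) = 0
R(j(-4, 5), 1)*(K(6) + (4 - 1*24)) = 0*(-2 + (4 - 1*24)) = 0*(-2 + (4 - 24)) = 0*(-2 - 20) = 0*(-22) = 0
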